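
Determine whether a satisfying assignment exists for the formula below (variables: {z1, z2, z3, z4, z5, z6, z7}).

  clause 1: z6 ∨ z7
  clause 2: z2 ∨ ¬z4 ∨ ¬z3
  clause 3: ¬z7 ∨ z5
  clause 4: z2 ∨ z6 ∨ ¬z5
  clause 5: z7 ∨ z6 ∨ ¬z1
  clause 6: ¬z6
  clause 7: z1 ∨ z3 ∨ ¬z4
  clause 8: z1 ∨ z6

Yes

From the singleton clause (¬z6), z6 = False.
From the singleton clause (z7), z7 = True.
From the singleton clause (z5), z5 = True.
From the singleton clause (z2), z2 = True.
From the singleton clause (z1), z1 = True.
Every clause is now satisfied; z3, z4 are unconstrained.
A satisfying assignment: z1 ↦ True, z2 ↦ True, z3 ↦ True, z4 ↦ False, z5 ↦ True, z6 ↦ False, z7 ↦ True.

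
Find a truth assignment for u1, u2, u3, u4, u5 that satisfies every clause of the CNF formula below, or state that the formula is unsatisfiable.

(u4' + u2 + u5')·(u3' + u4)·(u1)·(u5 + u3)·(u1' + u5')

From the singleton clause (u1), u1 = 1.
From the singleton clause (u5'), u5 = 0.
From the singleton clause (u3), u3 = 1.
From the singleton clause (u4), u4 = 1.
Every clause is now satisfied; u2 is unconstrained.

u1: 1, u2: 1, u3: 1, u4: 1, u5: 0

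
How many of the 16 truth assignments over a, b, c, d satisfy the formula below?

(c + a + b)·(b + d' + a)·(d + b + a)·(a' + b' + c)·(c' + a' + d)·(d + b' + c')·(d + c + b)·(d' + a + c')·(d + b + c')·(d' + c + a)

There are 2^4 = 16 truth assignments over (a, b, c, d).
Check each against the 10 clauses (columns in the order a, b, c, d):
  F F F F  ✗ fails (c + a + b)
  F F F T  ✗ fails (c + a + b)
  F F T F  ✗ fails (d + b + a)
  F F T T  ✗ fails (b + d' + a)
  F T F F  ✓ satisfies all
  F T F T  ✗ fails (d' + c + a)
  F T T F  ✗ fails (d + b' + c')
  F T T T  ✗ fails (d' + a + c')
  T F F F  ✗ fails (d + c + b)
  T F F T  ✓ satisfies all
  T F T F  ✗ fails (c' + a' + d)
  T F T T  ✓ satisfies all
  T T F F  ✗ fails (a' + b' + c)
  T T F T  ✗ fails (a' + b' + c)
  T T T F  ✗ fails (c' + a' + d)
  T T T T  ✓ satisfies all
4 of the 16 rows are models.

4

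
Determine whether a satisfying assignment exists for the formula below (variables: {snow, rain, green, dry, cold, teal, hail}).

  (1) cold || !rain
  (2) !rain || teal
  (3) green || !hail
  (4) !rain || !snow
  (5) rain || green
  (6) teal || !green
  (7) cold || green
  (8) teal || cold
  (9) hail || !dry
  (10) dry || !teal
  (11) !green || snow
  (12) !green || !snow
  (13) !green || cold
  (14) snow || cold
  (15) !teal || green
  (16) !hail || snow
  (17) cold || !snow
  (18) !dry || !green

Suppose cold = true.
Suppose rain = false.
The clause (green) is unit, so green = true.
The clause (teal) is unit, so teal = true.
The clause (dry) is unit, so dry = true.
But (!dry) is also a unit clause — contradiction.
Backtrack on rain: now try rain = true.
The clause (teal) is unit, so teal = true.
The clause (!snow) is unit, so snow = false.
The clause (dry) is unit, so dry = true.
The clause (hail) is unit, so hail = true.
But (!hail) is also a unit clause — contradiction.
Either choice for rain ends in contradiction.
Backtrack on cold: now try cold = false.
The clause (!rain) is unit, so rain = false.
The clause (green) is unit, so green = true.
But (!green) is also a unit clause — contradiction.
Either choice for cold ends in contradiction.
No assignment satisfies every clause.

Unsatisfiable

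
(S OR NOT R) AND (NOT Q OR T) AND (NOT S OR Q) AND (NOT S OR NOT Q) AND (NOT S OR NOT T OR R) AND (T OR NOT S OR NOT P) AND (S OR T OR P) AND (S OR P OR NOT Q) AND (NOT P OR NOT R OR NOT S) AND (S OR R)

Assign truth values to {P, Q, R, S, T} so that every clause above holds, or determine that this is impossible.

UNSATISFIABLE

Suppose S = true.
From the singleton clause (Q), Q = true.
But (NOT Q) is also a unit clause — contradiction.
Backtrack on S: now try S = false.
From the singleton clause (NOT R), R = false.
But (R) is also a unit clause — contradiction.
Neither S = true nor S = false works.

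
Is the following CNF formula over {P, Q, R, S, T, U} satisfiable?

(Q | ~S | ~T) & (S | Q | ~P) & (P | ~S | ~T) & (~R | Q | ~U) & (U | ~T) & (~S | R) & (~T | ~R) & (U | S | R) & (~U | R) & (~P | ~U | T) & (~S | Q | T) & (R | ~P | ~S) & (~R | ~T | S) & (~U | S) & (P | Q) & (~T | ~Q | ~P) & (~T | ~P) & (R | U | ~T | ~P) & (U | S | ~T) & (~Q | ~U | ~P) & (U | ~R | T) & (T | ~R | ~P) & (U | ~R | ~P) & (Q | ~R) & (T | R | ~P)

Satisfiable

Try U = 1.
Unit clause (R) forces R = 1.
Unit clause (Q) forces Q = 1.
Unit clause (~T) forces T = 0.
Unit clause (~P) forces P = 0.
Unit clause (S) forces S = 1.
All clauses are satisfied.
A satisfying assignment: P=0, Q=1, R=1, S=1, T=0, U=1.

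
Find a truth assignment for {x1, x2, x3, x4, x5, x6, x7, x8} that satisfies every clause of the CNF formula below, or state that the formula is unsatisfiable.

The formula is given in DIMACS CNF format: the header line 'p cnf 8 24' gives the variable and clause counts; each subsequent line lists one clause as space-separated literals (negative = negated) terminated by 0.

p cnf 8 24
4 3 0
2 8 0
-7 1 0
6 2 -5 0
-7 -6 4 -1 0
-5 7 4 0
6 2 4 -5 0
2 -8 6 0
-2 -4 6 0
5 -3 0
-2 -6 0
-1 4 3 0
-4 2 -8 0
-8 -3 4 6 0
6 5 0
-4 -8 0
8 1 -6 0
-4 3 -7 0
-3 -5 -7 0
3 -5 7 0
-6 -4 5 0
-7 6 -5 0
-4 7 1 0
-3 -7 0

Try x4 = True.
Unit clause (¬x8) forces x8 = False.
Unit clause (x2) forces x2 = True.
Unit clause (x6) forces x6 = True.
That conflicts with the unit clause (¬x6).
That branch fails; take x4 = False instead.
Unit clause (x3) forces x3 = True.
Unit clause (x5) forces x5 = True.
Unit clause (x7) forces x7 = True.
That conflicts with the unit clause (¬x7).
Either choice for x4 ends in contradiction.

UNSATISFIABLE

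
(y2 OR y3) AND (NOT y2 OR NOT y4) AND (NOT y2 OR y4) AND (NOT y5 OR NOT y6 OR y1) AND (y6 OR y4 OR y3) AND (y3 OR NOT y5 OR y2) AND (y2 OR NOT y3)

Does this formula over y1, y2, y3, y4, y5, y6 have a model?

No, unsatisfiable

Case y2 = true:
The clause (NOT y4) is unit, so y4 = false.
But (y4) is also a unit clause — contradiction.
So y2 must be the other value — set y2 = false.
The clause (y3) is unit, so y3 = true.
But (NOT y3) is also a unit clause — contradiction.
Either choice for y2 ends in contradiction.
No assignment satisfies every clause.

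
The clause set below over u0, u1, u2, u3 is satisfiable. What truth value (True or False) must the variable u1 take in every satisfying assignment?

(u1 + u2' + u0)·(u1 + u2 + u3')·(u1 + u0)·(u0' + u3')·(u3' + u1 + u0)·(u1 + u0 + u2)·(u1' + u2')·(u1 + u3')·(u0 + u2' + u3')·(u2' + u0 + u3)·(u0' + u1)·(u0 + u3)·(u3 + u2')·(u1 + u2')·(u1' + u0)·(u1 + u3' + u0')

Suppose u1 = 0.
The clause (u0) is unit, so u0 = 1.
But (u0') is also a unit clause — contradiction.
So every satisfying assignment has u1 = True.

True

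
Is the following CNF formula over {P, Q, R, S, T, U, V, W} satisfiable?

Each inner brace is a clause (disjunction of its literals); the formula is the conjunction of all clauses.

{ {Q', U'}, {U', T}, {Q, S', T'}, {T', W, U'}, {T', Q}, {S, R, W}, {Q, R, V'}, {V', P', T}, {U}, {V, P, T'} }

No, unsatisfiable

Unit clause (U) forces U = 1.
Unit clause (Q') forces Q = 0.
Unit clause (T) forces T = 1.
But (T') is also a unit clause — contradiction.
No assignment satisfies every clause.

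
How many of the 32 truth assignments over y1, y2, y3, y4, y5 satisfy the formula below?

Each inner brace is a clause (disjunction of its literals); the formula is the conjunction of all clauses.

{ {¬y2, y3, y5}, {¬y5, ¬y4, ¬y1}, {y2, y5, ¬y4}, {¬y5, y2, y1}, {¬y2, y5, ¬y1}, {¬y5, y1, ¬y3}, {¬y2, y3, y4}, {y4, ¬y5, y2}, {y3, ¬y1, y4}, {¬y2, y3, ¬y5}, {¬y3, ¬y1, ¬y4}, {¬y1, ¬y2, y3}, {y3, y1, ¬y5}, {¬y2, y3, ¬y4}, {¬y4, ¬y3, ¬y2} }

5

There are 2^5 = 32 truth assignments over (y1, y2, y3, y4, y5).
Split on y3. With y3 = True, the clauses containing y3 are satisfied and ¬y3 drops from the rest; 4 of the 2^4 = 16 assignments to the other variables satisfy what remains.
With y3 = False, by the same count on the reduced clause set, 1 assignment works.
Total: 4 + 1 = 5.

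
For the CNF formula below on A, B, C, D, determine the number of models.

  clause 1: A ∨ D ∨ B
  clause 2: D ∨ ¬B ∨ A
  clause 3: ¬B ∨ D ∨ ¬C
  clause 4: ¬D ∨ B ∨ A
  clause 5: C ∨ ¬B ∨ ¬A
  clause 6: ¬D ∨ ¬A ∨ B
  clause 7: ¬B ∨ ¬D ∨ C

4

There are 2^4 = 16 truth assignments over (A, B, C, D).
Check each against the 7 clauses (columns in the order A, B, C, D):
  F F F F  ✗ fails (A ∨ D ∨ B)
  F F F T  ✗ fails (¬D ∨ B ∨ A)
  F F T F  ✗ fails (A ∨ D ∨ B)
  F F T T  ✗ fails (¬D ∨ B ∨ A)
  F T F F  ✗ fails (D ∨ ¬B ∨ A)
  F T F T  ✗ fails (¬B ∨ ¬D ∨ C)
  F T T F  ✗ fails (D ∨ ¬B ∨ A)
  F T T T  ✓ satisfies all
  T F F F  ✓ satisfies all
  T F F T  ✗ fails (¬D ∨ ¬A ∨ B)
  T F T F  ✓ satisfies all
  T F T T  ✗ fails (¬D ∨ ¬A ∨ B)
  T T F F  ✗ fails (C ∨ ¬B ∨ ¬A)
  T T F T  ✗ fails (C ∨ ¬B ∨ ¬A)
  T T T F  ✗ fails (¬B ∨ D ∨ ¬C)
  T T T T  ✓ satisfies all
4 of the 16 rows are models.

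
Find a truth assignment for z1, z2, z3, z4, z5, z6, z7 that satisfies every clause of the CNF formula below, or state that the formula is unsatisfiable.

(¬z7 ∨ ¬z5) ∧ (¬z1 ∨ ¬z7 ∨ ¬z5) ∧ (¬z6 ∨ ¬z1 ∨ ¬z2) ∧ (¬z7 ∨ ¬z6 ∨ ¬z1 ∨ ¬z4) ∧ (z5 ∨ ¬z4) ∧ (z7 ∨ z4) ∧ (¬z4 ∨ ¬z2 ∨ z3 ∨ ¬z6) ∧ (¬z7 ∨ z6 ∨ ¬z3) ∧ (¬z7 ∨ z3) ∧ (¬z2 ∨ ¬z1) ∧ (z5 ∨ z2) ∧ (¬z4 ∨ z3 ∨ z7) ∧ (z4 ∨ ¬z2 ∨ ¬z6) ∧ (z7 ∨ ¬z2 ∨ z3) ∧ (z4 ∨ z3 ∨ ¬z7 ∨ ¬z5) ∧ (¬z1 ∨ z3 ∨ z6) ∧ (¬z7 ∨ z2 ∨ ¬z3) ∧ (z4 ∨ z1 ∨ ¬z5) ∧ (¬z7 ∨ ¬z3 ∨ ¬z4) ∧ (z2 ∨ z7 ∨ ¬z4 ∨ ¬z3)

z1: False, z2: True, z3: True, z4: True, z5: True, z6: False, z7: False

Suppose z7 = False.
Unit clause (z4) forces z4 = True.
Unit clause (z5) forces z5 = True.
Unit clause (z3) forces z3 = True.
Unit clause (z2) forces z2 = True.
Unit clause (¬z1) forces z1 = False.
No clause remains; z6 is free.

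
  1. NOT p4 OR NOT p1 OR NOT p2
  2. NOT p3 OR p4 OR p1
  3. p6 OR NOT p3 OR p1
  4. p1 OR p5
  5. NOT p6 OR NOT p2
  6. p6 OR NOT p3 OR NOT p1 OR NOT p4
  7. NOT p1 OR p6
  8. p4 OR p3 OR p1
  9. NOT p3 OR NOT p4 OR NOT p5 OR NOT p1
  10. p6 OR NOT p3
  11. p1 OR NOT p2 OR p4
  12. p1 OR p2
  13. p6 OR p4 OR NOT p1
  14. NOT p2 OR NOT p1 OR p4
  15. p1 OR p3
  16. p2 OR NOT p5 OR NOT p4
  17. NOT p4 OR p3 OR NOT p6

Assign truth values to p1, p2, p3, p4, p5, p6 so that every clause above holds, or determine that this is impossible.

p1: true; p2: false; p3: true; p4: false; p5: false; p6: true

Case p1 = true:
(p6) alone gives p6 = true.
(NOT p2) alone gives p2 = false.
Case p5 = false:
Case p4 = false:
All clauses hold; p3 can take either value.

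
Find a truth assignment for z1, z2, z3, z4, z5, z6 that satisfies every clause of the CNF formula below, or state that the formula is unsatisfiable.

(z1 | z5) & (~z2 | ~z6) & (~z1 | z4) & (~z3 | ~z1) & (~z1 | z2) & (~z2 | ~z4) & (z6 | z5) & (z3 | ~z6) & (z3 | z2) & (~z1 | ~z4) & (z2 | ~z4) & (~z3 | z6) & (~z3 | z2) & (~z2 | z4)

UNSATISFIABLE

Case z1 = 1:
Unit clause (z4) forces z4 = 1.
But (~z4) is also a unit clause — contradiction.
That branch fails; take z1 = 0 instead.
Unit clause (z5) forces z5 = 1.
Case z2 = 0:
Unit clause (z3) forces z3 = 1.
But (~z3) is also a unit clause — contradiction.
That branch fails; take z2 = 1 instead.
Unit clause (~z6) forces z6 = 0.
Unit clause (~z4) forces z4 = 0.
But (z4) is also a unit clause — contradiction.
Neither z2 = 1 nor z2 = 0 works.
Neither z1 = 1 nor z1 = 0 works.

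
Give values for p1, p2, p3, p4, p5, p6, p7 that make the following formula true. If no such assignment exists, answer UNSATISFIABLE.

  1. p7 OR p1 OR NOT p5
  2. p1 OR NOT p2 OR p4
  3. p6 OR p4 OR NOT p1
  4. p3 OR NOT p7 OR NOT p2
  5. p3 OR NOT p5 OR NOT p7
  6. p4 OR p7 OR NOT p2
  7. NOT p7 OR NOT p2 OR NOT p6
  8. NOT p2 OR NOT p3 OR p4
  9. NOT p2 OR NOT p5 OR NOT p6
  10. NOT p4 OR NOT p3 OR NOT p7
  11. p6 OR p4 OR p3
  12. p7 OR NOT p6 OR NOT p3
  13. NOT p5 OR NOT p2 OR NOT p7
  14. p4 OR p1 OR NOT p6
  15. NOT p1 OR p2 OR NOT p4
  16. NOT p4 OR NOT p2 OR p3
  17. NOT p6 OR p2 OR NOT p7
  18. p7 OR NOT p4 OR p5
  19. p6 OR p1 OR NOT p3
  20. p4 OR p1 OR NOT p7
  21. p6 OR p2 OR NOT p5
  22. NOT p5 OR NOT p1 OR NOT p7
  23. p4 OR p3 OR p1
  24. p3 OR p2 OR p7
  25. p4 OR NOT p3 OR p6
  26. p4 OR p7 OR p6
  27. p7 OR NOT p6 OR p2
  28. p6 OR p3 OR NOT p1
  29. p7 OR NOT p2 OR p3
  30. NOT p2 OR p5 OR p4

Suppose p7 = true.
Suppose p3 = false.
The clause (NOT p2) is unit, so p2 = false.
The clause (NOT p5) is unit, so p5 = false.
The clause (NOT p6) is unit, so p6 = false.
The clause (p4) is unit, so p4 = true.
The clause (NOT p1) is unit, so p1 = false.
All clauses are satisfied.

p1 ↦ false,  p2 ↦ false,  p3 ↦ false,  p4 ↦ true,  p5 ↦ false,  p6 ↦ false,  p7 ↦ true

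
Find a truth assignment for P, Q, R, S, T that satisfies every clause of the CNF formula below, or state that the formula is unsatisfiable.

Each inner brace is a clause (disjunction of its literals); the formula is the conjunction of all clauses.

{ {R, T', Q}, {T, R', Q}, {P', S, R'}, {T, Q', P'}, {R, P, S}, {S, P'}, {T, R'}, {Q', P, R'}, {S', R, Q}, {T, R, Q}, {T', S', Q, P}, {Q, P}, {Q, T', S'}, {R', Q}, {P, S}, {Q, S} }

P: 0,  Q: 1,  R: 0,  S: 1,  T: 1

Suppose S = 1.
Suppose T = 1.
Unit clause (Q) forces Q = 1.
Suppose P = 0.
Unit clause (R') forces R = 0.
Every clause now holds.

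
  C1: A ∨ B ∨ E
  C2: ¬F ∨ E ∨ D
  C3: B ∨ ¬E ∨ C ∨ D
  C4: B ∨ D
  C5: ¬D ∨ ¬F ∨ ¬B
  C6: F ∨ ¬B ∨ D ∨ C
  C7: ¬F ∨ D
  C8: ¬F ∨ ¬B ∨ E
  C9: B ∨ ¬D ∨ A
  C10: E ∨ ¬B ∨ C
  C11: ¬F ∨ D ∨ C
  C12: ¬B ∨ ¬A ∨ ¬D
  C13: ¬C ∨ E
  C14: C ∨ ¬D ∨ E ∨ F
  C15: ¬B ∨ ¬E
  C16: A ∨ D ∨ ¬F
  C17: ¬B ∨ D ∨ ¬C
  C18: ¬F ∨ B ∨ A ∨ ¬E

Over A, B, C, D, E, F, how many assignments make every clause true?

There are 2^6 = 64 truth assignments over (A, B, C, D, E, F).
Split on B. With B = True, the clauses containing B are satisfied and ¬B drops from the rest; 0 of the 2^5 = 32 assignments to the other variables satisfy what remains.
With B = False, by the same count on the reduced clause set, 5 assignments work.
(One model: A=T, B=F, C=F, D=T, E=F, F=T.)
Total: 0 + 5 = 5.

5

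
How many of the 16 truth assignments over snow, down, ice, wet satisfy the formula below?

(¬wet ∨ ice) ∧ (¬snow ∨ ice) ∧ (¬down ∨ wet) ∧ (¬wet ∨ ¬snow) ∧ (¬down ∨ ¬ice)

There are 2^4 = 16 truth assignments over (snow, down, ice, wet).
Check each against the 5 clauses (columns in the order snow, down, ice, wet):
  F F F F  ✓ satisfies all
  F F F T  ✗ fails (¬wet ∨ ice)
  F F T F  ✓ satisfies all
  F F T T  ✓ satisfies all
  F T F F  ✗ fails (¬down ∨ wet)
  F T F T  ✗ fails (¬wet ∨ ice)
  F T T F  ✗ fails (¬down ∨ wet)
  F T T T  ✗ fails (¬down ∨ ¬ice)
  T F F F  ✗ fails (¬snow ∨ ice)
  T F F T  ✗ fails (¬wet ∨ ice)
  T F T F  ✓ satisfies all
  T F T T  ✗ fails (¬wet ∨ ¬snow)
  T T F F  ✗ fails (¬snow ∨ ice)
  T T F T  ✗ fails (¬wet ∨ ice)
  T T T F  ✗ fails (¬down ∨ wet)
  T T T T  ✗ fails (¬wet ∨ ¬snow)
4 of the 16 rows are models.

4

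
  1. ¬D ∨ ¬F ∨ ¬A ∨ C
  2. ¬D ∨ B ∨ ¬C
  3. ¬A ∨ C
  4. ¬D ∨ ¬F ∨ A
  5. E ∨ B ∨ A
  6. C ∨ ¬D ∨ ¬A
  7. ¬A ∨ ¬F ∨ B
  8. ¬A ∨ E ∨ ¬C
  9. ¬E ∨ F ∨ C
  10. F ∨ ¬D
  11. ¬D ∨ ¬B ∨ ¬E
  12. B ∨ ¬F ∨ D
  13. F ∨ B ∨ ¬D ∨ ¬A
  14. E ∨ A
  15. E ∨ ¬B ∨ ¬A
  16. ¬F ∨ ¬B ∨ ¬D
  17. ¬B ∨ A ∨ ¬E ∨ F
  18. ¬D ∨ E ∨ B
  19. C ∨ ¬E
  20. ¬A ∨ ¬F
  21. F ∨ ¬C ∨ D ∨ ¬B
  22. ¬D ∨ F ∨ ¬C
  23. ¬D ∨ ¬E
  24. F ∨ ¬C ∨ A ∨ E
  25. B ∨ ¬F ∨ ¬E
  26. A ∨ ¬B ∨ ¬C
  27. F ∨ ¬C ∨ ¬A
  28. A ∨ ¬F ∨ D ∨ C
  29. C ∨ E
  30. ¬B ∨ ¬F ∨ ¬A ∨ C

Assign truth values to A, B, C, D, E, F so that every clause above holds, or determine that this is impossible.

A ↦ False,  B ↦ False,  C ↦ True,  D ↦ False,  E ↦ True,  F ↦ False

Suppose A = False.
Unit clause (E) forces E = True.
Unit clause (C) forces C = True.
Unit clause (¬D) forces D = False.
Unit clause (¬B) forces B = False.
Unit clause (¬F) forces F = False.
This assignment satisfies each clause.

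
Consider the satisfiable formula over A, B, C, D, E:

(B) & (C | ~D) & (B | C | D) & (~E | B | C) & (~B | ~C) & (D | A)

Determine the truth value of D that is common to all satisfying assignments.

False

Suppose D = 1.
(B) alone gives B = 1.
(C) alone gives C = 1.
But (~C) is also a unit clause — contradiction.
So every satisfying assignment has D = False.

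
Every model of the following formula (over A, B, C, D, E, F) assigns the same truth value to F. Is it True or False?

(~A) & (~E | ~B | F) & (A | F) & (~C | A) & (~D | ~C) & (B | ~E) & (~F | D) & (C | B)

True

Suppose F = 0.
Unit clause (~A) forces A = 0.
Now (A) is unsatisfied and unit — conflict.
So every satisfying assignment has F = True.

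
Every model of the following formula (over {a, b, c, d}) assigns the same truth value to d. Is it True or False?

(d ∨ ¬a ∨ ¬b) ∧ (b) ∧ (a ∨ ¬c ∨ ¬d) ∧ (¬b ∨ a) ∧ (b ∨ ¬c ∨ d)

Suppose d = False.
From the singleton clause (b), b = True.
From the singleton clause (¬a), a = False.
Now (a) is unsatisfied and unit — conflict.
So every satisfying assignment has d = True.

True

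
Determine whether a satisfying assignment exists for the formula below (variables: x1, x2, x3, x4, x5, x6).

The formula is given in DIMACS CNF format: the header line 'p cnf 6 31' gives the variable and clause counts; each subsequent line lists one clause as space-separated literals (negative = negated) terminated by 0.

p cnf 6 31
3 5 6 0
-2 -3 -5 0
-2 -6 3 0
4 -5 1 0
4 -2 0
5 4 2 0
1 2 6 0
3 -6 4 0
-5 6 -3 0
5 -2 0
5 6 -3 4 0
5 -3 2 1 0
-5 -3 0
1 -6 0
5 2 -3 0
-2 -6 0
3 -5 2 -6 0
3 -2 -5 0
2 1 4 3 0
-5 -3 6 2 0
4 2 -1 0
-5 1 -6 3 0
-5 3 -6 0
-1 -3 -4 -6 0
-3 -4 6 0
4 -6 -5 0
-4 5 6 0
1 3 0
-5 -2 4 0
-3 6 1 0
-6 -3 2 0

Try x4 = True.
Try x5 = False.
From the singleton clause (¬x2), x2 = False.
From the singleton clause (¬x3), x3 = False.
From the singleton clause (x6), x6 = True.
From the singleton clause (x1), x1 = True.
This assignment satisfies each clause.
A satisfying assignment: x1=True,  x2=False,  x3=False,  x4=True,  x5=False,  x6=True.

Satisfiable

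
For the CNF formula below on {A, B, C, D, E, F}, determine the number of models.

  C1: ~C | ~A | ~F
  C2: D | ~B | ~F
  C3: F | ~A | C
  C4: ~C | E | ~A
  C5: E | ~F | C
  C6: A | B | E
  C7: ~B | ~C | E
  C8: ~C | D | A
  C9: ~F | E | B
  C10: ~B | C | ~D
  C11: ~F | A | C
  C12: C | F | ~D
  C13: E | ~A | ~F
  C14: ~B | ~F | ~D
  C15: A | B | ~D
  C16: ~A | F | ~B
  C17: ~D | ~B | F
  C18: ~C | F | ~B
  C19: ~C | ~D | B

There are 2^6 = 64 truth assignments over (A, B, C, D, E, F).
Split on F. With F = 1, the clauses containing F are satisfied and ~F drops from the rest; 2 of the 2^5 = 32 assignments to the other variables satisfy what remains.
With F = 0, by the same count on the reduced clause set, 4 assignments work.
Total: 2 + 4 = 6.

6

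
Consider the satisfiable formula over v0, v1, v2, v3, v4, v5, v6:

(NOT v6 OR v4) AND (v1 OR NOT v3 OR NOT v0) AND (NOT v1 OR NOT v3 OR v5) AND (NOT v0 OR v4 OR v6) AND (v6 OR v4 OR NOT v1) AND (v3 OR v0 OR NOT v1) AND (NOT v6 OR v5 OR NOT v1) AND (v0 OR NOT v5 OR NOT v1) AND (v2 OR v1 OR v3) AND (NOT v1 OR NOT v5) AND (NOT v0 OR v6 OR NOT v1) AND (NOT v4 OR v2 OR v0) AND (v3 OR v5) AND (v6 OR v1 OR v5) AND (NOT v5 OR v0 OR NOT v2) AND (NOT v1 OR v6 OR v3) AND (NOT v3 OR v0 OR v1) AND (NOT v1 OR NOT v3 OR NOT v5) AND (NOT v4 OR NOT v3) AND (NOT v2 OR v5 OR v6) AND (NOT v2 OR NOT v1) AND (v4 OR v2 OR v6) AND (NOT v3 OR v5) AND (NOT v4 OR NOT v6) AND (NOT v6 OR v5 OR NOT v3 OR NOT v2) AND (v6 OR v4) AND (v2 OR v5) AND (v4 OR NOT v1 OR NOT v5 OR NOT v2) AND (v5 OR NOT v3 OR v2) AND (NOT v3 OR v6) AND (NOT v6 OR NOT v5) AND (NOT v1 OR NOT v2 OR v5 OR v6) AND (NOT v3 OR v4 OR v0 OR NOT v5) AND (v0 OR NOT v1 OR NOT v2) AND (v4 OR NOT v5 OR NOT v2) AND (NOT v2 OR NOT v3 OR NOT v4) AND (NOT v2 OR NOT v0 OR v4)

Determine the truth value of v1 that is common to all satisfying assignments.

False

Suppose v1 = true.
Unit clause (NOT v5) forces v5 = false.
Unit clause (NOT v3) forces v3 = false.
But (v3) is also a unit clause — contradiction.
So every satisfying assignment has v1 = False.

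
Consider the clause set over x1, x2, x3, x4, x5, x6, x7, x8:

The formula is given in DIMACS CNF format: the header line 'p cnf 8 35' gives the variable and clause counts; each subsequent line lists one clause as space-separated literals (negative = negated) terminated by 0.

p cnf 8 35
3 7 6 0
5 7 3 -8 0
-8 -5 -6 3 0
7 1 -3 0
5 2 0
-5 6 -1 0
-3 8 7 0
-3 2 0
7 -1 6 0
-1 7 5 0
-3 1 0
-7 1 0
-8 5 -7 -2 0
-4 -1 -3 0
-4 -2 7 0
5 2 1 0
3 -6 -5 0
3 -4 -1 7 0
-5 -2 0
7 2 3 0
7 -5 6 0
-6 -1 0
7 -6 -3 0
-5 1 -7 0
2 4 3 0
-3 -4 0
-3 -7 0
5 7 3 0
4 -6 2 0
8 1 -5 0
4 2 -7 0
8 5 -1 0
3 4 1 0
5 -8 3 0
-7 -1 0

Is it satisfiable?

Branch on x5: set x5 = True.
(¬x2) alone gives x2 = False.
(¬x3) alone gives x3 = False.
(¬x6) alone gives x6 = False.
(x7) alone gives x7 = True.
(¬x1) alone gives x1 = False.
Now (x1) is unsatisfied and unit — conflict.
So x5 must be the other value — set x5 = False.
(x2) alone gives x2 = True.
Branch on x1: set x1 = False.
(¬x3) alone gives x3 = False.
(¬x7) alone gives x7 = False.
Now (x7) is unsatisfied and unit — conflict.
So x1 must be the other value — set x1 = True.
(x7) alone gives x7 = True.
Now (¬x7) is unsatisfied and unit — conflict.
Neither x1 = True nor x1 = False works.
Neither x5 = True nor x5 = False works.
No assignment satisfies every clause.

No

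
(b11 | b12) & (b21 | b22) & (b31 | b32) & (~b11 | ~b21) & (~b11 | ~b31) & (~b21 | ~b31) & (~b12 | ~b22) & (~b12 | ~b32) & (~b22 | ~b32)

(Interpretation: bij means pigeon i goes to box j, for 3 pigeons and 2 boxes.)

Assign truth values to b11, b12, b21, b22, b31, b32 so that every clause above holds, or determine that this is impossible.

Branch on b11: set b11 = 1.
The clause (~b21) is unit, so b21 = 0.
The clause (b22) is unit, so b22 = 1.
The clause (~b31) is unit, so b31 = 0.
The clause (b32) is unit, so b32 = 1.
But (~b32) is also a unit clause — contradiction.
Undo b11 and try b11 = 0.
The clause (b12) is unit, so b12 = 1.
The clause (~b22) is unit, so b22 = 0.
The clause (b21) is unit, so b21 = 1.
The clause (~b31) is unit, so b31 = 0.
The clause (b32) is unit, so b32 = 1.
But (~b32) is also a unit clause — contradiction.
Both values of b11 lead to a conflict.

UNSATISFIABLE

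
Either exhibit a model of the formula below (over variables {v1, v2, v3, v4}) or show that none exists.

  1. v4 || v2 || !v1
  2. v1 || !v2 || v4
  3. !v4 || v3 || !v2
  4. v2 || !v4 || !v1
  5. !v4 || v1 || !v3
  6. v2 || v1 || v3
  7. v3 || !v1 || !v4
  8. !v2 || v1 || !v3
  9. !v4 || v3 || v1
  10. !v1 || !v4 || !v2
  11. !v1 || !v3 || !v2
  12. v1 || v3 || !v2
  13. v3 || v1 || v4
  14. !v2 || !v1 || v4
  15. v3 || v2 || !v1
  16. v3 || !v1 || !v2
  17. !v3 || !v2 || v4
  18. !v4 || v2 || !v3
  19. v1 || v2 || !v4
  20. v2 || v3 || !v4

Branch on v4: set v4 = false.
Branch on v2: set v2 = false.
From the singleton clause (!v1), v1 = false.
From the singleton clause (v3), v3 = true.
This assignment satisfies each clause.

v1=false,  v2=false,  v3=true,  v4=false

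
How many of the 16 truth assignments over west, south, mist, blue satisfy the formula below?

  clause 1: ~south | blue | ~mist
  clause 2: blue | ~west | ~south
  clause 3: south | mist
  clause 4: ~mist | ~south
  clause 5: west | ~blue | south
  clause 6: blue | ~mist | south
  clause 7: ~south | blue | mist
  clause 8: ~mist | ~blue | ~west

There are 2^4 = 16 truth assignments over (west, south, mist, blue).
Check each against the 8 clauses (columns in the order west, south, mist, blue):
  F F F F  ✗ fails (south | mist)
  F F F T  ✗ fails (south | mist)
  F F T F  ✗ fails (blue | ~mist | south)
  F F T T  ✗ fails (west | ~blue | south)
  F T F F  ✗ fails (~south | blue | mist)
  F T F T  ✓ satisfies all
  F T T F  ✗ fails (~south | blue | ~mist)
  F T T T  ✗ fails (~mist | ~south)
  T F F F  ✗ fails (south | mist)
  T F F T  ✗ fails (south | mist)
  T F T F  ✗ fails (blue | ~mist | south)
  T F T T  ✗ fails (~mist | ~blue | ~west)
  T T F F  ✗ fails (blue | ~west | ~south)
  T T F T  ✓ satisfies all
  T T T F  ✗ fails (~south | blue | ~mist)
  T T T T  ✗ fails (~mist | ~south)
2 of the 16 rows are models.

2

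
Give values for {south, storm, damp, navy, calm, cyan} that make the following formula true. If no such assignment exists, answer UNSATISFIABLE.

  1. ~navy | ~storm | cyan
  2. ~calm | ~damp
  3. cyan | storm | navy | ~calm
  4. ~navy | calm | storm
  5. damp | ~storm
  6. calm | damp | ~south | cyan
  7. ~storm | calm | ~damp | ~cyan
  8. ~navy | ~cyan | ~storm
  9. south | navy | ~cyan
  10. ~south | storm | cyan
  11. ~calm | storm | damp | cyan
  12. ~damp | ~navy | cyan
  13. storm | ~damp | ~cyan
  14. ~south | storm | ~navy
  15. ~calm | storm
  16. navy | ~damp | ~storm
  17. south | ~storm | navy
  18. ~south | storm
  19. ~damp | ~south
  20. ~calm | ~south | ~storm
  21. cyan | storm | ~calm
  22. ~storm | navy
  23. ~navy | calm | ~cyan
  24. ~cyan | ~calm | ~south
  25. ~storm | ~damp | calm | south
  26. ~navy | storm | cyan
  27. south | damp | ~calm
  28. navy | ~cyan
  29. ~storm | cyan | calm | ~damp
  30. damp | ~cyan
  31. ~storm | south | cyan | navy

Case calm = 0:
Case navy = 0:
From the singleton clause (~storm), storm = 0.
From the singleton clause (~south), south = 0.
From the singleton clause (~cyan), cyan = 0.
Every clause is now satisfied; damp is unconstrained.

south ↦ 0; storm ↦ 0; damp ↦ 1; navy ↦ 0; calm ↦ 0; cyan ↦ 0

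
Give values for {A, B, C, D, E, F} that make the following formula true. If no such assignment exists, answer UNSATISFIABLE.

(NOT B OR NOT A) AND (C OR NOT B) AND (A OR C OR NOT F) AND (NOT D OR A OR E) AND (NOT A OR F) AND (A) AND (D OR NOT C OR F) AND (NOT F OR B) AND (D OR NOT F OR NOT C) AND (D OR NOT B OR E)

UNSATISFIABLE

From the singleton clause (A), A = true.
From the singleton clause (NOT B), B = false.
From the singleton clause (F), F = true.
But (NOT F) is also a unit clause — contradiction.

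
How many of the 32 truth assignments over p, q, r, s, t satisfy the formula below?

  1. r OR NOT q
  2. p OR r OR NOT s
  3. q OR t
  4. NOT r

3

There are 2^5 = 32 truth assignments over (p, q, r, s, t).
Split on p. With p = true, the clauses containing p are satisfied and NOT p drops from the rest; 2 of the 2^4 = 16 assignments to the other variables satisfy what remains.
With p = false, by the same count on the reduced clause set, 1 assignment works.
Total: 2 + 1 = 3.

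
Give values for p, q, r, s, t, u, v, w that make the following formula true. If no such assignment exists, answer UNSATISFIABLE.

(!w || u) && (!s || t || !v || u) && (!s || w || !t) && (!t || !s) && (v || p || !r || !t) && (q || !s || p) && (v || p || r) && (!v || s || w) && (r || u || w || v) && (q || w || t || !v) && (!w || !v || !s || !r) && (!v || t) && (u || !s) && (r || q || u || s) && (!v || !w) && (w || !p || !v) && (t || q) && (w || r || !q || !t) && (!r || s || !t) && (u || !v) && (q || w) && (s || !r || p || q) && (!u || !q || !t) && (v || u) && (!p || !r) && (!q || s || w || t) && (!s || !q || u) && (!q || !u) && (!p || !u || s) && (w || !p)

UNSATISFIABLE

Try w = false.
(q) alone gives q = true.
(!u) alone gives u = false.
(!s) alone gives s = false.
(!v) alone gives v = false.
But (v) is also a unit clause — contradiction.
Undo w and try w = true.
(u) alone gives u = true.
(!v) alone gives v = false.
(!q) alone gives q = false.
(t) alone gives t = true.
(!s) alone gives s = false.
(!r) alone gives r = false.
(p) alone gives p = true.
But (!p) is also a unit clause — contradiction.
Either choice for w ends in contradiction.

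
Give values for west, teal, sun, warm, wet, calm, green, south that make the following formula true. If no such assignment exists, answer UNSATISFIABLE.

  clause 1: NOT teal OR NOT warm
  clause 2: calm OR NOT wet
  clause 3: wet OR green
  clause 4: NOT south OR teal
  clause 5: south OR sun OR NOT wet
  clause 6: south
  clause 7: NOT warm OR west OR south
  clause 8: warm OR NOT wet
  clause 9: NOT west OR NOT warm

west=false; teal=true; sun=true; warm=false; wet=false; calm=false; green=true; south=true

The clause (south) is unit, so south = true.
The clause (teal) is unit, so teal = true.
The clause (NOT warm) is unit, so warm = false.
The clause (NOT wet) is unit, so wet = false.
The clause (green) is unit, so green = true.
All clauses hold; west, sun, calm can take either value.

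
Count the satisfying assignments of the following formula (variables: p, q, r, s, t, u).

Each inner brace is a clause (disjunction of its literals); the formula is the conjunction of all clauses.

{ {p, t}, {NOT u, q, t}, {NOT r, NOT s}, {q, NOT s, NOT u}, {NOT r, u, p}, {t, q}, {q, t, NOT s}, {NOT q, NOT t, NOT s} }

22

There are 2^6 = 64 truth assignments over (p, q, r, s, t, u).
Split on r. With r = true, the clauses containing r are satisfied and NOT r drops from the rest; 8 of the 2^5 = 32 assignments to the other variables satisfy what remains.
With r = false, by the same count on the reduced clause set, 14 assignments work.
Total: 8 + 14 = 22.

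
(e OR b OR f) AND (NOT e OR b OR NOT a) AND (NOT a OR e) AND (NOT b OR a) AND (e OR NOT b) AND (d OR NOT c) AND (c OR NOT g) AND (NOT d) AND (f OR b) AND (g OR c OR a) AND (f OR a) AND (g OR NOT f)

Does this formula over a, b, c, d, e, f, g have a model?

Unit clause (NOT d) forces d = false.
Unit clause (NOT c) forces c = false.
Unit clause (NOT g) forces g = false.
Unit clause (a) forces a = true.
Unit clause (e) forces e = true.
Unit clause (b) forces b = true.
Unit clause (NOT f) forces f = false.
This assignment satisfies each clause.
A satisfying assignment: a=true; b=true; c=false; d=false; e=true; f=false; g=false.

Yes, satisfiable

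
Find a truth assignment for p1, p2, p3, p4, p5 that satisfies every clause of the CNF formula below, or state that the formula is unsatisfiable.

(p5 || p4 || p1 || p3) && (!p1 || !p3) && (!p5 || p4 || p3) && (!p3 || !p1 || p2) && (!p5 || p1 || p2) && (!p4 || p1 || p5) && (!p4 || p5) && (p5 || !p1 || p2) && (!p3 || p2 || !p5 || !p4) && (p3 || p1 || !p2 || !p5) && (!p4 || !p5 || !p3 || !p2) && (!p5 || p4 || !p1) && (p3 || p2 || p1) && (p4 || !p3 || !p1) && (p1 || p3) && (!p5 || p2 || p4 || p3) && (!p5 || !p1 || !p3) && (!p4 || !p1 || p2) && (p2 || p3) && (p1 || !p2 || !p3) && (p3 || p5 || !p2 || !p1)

p1=false,  p2=false,  p3=true,  p4=false,  p5=false

Branch on p1: set p1 = false.
Unit clause (p3) forces p3 = true.
Unit clause (!p2) forces p2 = false.
Unit clause (!p5) forces p5 = false.
Unit clause (!p4) forces p4 = false.
This assignment satisfies each clause.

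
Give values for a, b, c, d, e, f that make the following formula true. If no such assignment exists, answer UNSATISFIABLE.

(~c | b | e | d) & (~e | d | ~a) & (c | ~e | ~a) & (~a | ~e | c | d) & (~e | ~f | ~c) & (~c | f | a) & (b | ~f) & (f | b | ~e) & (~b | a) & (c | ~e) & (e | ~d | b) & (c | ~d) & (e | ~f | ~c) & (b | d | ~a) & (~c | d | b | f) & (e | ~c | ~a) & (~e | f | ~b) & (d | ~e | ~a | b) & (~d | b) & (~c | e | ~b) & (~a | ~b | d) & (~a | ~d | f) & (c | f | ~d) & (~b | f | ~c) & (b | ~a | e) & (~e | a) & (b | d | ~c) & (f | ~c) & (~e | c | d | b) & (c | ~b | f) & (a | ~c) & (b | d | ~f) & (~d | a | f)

Branch on b: set b = 0.
From the singleton clause (~f), f = 0.
From the singleton clause (~e), e = 0.
From the singleton clause (~d), d = 0.
From the singleton clause (~c), c = 0.
From the singleton clause (~a), a = 0.
This assignment satisfies each clause.

a=0, b=0, c=0, d=0, e=0, f=0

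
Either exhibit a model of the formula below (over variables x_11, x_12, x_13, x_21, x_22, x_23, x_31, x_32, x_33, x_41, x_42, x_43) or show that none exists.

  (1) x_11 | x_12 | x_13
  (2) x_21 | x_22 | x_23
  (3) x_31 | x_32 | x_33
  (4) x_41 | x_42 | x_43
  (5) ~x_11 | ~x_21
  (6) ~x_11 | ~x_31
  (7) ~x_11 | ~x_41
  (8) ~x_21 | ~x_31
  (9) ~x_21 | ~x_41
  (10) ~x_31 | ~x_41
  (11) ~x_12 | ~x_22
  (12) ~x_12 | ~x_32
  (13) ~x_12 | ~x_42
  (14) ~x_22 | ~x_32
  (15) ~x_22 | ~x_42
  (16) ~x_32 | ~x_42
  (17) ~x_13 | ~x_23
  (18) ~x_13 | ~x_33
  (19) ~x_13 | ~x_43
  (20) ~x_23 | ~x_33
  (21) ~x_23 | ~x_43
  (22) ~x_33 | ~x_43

Suppose x_11 = 0.
Suppose x_12 = 1.
The clause (~x_22) is unit, so x_22 = 0.
The clause (~x_32) is unit, so x_32 = 0.
The clause (~x_42) is unit, so x_42 = 0.
Suppose x_21 = 1.
The clause (~x_31) is unit, so x_31 = 0.
The clause (x_33) is unit, so x_33 = 1.
The clause (~x_41) is unit, so x_41 = 0.
The clause (x_43) is unit, so x_43 = 1.
That conflicts with the unit clause (~x_43).
That branch fails; take x_21 = 0 instead.
The clause (x_23) is unit, so x_23 = 1.
The clause (~x_13) is unit, so x_13 = 0.
The clause (~x_33) is unit, so x_33 = 0.
The clause (x_31) is unit, so x_31 = 1.
The clause (~x_41) is unit, so x_41 = 0.
The clause (x_43) is unit, so x_43 = 1.
That conflicts with the unit clause (~x_43).
Either choice for x_21 ends in contradiction.
That branch fails; take x_12 = 0 instead.
The clause (x_13) is unit, so x_13 = 1.
The clause (~x_23) is unit, so x_23 = 0.
The clause (~x_33) is unit, so x_33 = 0.
The clause (~x_43) is unit, so x_43 = 0.
Suppose x_21 = 1.
The clause (~x_31) is unit, so x_31 = 0.
The clause (x_32) is unit, so x_32 = 1.
The clause (~x_41) is unit, so x_41 = 0.
The clause (x_42) is unit, so x_42 = 1.
That conflicts with the unit clause (~x_42).
That branch fails; take x_21 = 0 instead.
The clause (x_22) is unit, so x_22 = 1.
The clause (~x_32) is unit, so x_32 = 0.
The clause (x_31) is unit, so x_31 = 1.
The clause (~x_41) is unit, so x_41 = 0.
The clause (x_42) is unit, so x_42 = 1.
That conflicts with the unit clause (~x_42).
Either choice for x_21 ends in contradiction.
Either choice for x_12 ends in contradiction.
That branch fails; take x_11 = 1 instead.
The clause (~x_21) is unit, so x_21 = 0.
The clause (~x_31) is unit, so x_31 = 0.
The clause (~x_41) is unit, so x_41 = 0.
Suppose x_22 = 1.
The clause (~x_12) is unit, so x_12 = 0.
The clause (~x_32) is unit, so x_32 = 0.
The clause (x_33) is unit, so x_33 = 1.
The clause (~x_42) is unit, so x_42 = 0.
The clause (x_43) is unit, so x_43 = 1.
That conflicts with the unit clause (~x_43).
That branch fails; take x_22 = 0 instead.
The clause (x_23) is unit, so x_23 = 1.
The clause (~x_13) is unit, so x_13 = 0.
The clause (~x_33) is unit, so x_33 = 0.
The clause (x_32) is unit, so x_32 = 1.
The clause (~x_12) is unit, so x_12 = 0.
The clause (~x_42) is unit, so x_42 = 0.
The clause (x_43) is unit, so x_43 = 1.
That conflicts with the unit clause (~x_43).
Either choice for x_22 ends in contradiction.
Either choice for x_11 ends in contradiction.

UNSATISFIABLE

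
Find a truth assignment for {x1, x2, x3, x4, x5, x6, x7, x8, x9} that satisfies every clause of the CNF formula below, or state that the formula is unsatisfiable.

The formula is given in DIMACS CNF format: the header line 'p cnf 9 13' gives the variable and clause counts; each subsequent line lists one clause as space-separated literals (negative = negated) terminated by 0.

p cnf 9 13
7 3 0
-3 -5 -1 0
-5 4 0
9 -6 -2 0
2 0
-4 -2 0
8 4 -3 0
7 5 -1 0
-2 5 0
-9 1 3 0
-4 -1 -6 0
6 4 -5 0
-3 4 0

The clause (x2) is unit, so x2 = True.
The clause (¬x4) is unit, so x4 = False.
The clause (¬x5) is unit, so x5 = False.
But (x5) is also a unit clause — contradiction.

UNSATISFIABLE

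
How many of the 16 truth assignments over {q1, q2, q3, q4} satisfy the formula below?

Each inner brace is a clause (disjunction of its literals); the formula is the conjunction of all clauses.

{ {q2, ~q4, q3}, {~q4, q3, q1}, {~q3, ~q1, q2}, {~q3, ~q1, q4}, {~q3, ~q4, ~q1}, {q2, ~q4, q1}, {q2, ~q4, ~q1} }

8

There are 2^4 = 16 truth assignments over (q1, q2, q3, q4).
Check each against the 7 clauses (columns in the order q1, q2, q3, q4):
  F F F F  ✓ satisfies all
  F F F T  ✗ fails (q2 | ~q4 | q3)
  F F T F  ✓ satisfies all
  F F T T  ✗ fails (q2 | ~q4 | q1)
  F T F F  ✓ satisfies all
  F T F T  ✗ fails (~q4 | q3 | q1)
  F T T F  ✓ satisfies all
  F T T T  ✓ satisfies all
  T F F F  ✓ satisfies all
  T F F T  ✗ fails (q2 | ~q4 | q3)
  T F T F  ✗ fails (~q3 | ~q1 | q2)
  T F T T  ✗ fails (~q3 | ~q1 | q2)
  T T F F  ✓ satisfies all
  T T F T  ✓ satisfies all
  T T T F  ✗ fails (~q3 | ~q1 | q4)
  T T T T  ✗ fails (~q3 | ~q4 | ~q1)
8 of the 16 rows are models.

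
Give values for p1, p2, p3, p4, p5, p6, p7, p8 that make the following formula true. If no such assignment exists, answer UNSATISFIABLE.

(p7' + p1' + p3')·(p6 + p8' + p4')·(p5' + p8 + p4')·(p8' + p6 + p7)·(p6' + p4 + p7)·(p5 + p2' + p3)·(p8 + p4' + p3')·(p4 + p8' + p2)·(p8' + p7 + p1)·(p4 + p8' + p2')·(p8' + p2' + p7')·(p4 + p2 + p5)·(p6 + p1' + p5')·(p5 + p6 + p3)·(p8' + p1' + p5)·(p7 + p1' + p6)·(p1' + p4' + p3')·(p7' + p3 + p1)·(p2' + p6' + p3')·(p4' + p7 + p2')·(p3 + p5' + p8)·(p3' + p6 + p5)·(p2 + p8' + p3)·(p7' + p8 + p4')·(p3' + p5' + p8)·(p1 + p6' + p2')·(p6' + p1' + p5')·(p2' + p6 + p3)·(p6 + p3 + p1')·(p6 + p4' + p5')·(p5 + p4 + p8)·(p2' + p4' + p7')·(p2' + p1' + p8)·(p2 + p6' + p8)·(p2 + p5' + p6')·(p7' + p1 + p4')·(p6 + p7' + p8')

UNSATISFIABLE

Suppose p7 = 0.
Suppose p8 = 0.
Suppose p5 = 0.
Unit clause (p4) forces p4 = 1.
Unit clause (p3') forces p3 = 0.
Unit clause (p2') forces p2 = 0.
Unit clause (p6) forces p6 = 1.
But (p6') is also a unit clause — contradiction.
So p5 must be the other value — set p5 = 1.
Unit clause (p4') forces p4 = 0.
Unit clause (p6') forces p6 = 0.
Unit clause (p1') forces p1 = 0.
Unit clause (p3) forces p3 = 1.
But (p3') is also a unit clause — contradiction.
Neither p5 = 1 nor p5 = 0 works.
So p8 must be the other value — set p8 = 1.
Unit clause (p6) forces p6 = 1.
Unit clause (p4) forces p4 = 1.
Unit clause (p1) forces p1 = 1.
Unit clause (p5) forces p5 = 1.
But (p5') is also a unit clause — contradiction.
Neither p8 = 1 nor p8 = 0 works.
So p7 must be the other value — set p7 = 1.
Suppose p1 = 0.
Unit clause (p3) forces p3 = 1.
Unit clause (p4') forces p4 = 0.
Suppose p8 = 0.
Unit clause (p5') forces p5 = 0.
But (p5) is also a unit clause — contradiction.
So p8 must be the other value — set p8 = 1.
Unit clause (p2) forces p2 = 1.
But (p2') is also a unit clause — contradiction.
Neither p8 = 1 nor p8 = 0 works.
So p1 must be the other value — set p1 = 1.
Unit clause (p3') forces p3 = 0.
Unit clause (p6) forces p6 = 1.
Unit clause (p5') forces p5 = 0.
Unit clause (p2') forces p2 = 0.
Unit clause (p4) forces p4 = 1.
Unit clause (p8') forces p8 = 0.
But (p8) is also a unit clause — contradiction.
Neither p1 = 1 nor p1 = 0 works.
Neither p7 = 1 nor p7 = 0 works.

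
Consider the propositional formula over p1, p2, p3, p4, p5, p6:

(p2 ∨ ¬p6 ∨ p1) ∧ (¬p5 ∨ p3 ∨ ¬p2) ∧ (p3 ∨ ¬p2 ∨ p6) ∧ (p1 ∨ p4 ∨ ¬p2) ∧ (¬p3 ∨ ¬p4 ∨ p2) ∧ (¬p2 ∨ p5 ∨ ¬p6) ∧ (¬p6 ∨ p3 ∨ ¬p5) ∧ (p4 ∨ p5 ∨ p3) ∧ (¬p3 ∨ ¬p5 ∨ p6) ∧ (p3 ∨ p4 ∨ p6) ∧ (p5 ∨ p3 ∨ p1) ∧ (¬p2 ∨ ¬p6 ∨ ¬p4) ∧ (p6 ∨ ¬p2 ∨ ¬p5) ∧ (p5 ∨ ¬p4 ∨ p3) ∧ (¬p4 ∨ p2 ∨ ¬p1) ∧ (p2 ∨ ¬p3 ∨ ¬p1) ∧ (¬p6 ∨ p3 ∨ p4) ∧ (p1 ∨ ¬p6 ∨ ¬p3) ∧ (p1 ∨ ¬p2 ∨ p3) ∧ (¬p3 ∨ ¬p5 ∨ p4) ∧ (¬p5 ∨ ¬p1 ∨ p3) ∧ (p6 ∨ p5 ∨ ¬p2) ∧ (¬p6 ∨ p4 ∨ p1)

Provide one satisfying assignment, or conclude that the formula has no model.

p1=False,  p2=False,  p3=True,  p4=False,  p5=False,  p6=False

Suppose p2 = False.
Suppose p6 = False.
Suppose p3 = True.
Unit clause (¬p4) forces p4 = False.
Unit clause (¬p5) forces p5 = False.
Unit clause (¬p1) forces p1 = False.
This assignment satisfies each clause.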